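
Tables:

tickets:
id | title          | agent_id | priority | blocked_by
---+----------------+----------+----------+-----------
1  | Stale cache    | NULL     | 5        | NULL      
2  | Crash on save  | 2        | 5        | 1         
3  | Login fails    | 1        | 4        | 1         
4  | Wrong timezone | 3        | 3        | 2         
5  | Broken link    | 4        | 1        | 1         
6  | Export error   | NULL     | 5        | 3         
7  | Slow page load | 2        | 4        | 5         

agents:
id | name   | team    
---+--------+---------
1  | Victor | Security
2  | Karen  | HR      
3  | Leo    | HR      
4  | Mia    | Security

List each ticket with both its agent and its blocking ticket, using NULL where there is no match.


Two LEFT JOINs from the same base table tickets: one to agents via agent_id, one to tickets itself via blocked_by. Both are LEFT so every ticket is preserved.
Match against agents:
  - ticket 1 (Stale cache): agent_id=NULL, no match -> kept with NULL
  - ticket 2 (Crash on save): agent_id=2 -> matches Karen
  - ticket 3 (Login fails): agent_id=1 -> matches Victor
  - ticket 4 (Wrong timezone): agent_id=3 -> matches Leo
  - ticket 5 (Broken link): agent_id=4 -> matches Mia
  - ticket 6 (Export error): agent_id=NULL, no match -> kept with NULL
  - ticket 7 (Slow page load): agent_id=2 -> matches Karen
Match against tickets (self):
  - ticket 1 (Stale cache): blocked_by=NULL -> NULL
  - ticket 2 (Crash on save): blocked_by=1 -> Stale cache
  - ticket 3 (Login fails): blocked_by=1 -> Stale cache
  - ticket 4 (Wrong timezone): blocked_by=2 -> Crash on save
  - ticket 5 (Broken link): blocked_by=1 -> Stale cache
  - ticket 6 (Export error): blocked_by=3 -> Login fails
  - ticket 7 (Slow page load): blocked_by=5 -> Broken link

SQL:
SELECT a.title, b.name AS agent, c.title AS blocked_by
FROM tickets a
LEFT JOIN agents b ON a.agent_id = b.id
LEFT JOIN tickets c ON a.blocked_by = c.id

Result:
title          | agent  | blocked_by   
---------------+--------+--------------
Stale cache    | NULL   | NULL         
Crash on save  | Karen  | Stale cache  
Login fails    | Victor | Stale cache  
Wrong timezone | Leo    | Crash on save
Broken link    | Mia    | Stale cache  
Export error   | NULL   | Login fails  
Slow page load | Karen  | Broken link  


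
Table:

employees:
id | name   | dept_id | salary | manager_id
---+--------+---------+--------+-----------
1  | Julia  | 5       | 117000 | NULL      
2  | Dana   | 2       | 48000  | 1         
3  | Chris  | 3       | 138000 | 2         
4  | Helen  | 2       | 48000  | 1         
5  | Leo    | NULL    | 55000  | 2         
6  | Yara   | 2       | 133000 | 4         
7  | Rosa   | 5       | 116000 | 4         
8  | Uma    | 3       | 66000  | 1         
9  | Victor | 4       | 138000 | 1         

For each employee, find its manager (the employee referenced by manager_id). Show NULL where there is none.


This is a self-join: employees is joined to a second copy of itself, matching each row's manager_id to another row's id. Use LEFT JOIN so rows with manager_id=NULL are kept.
  - employee 1 (Julia): manager_id=NULL -> NULL
  - employee 2 (Dana): manager_id=1 -> Julia
  - employee 3 (Chris): manager_id=2 -> Dana
  - employee 4 (Helen): manager_id=1 -> Julia
  - employee 5 (Leo): manager_id=2 -> Dana
  - employee 6 (Yara): manager_id=4 -> Helen
  - employee 7 (Rosa): manager_id=4 -> Helen
  - employee 8 (Uma): manager_id=1 -> Julia
  - employee 9 (Victor): manager_id=1 -> Julia

SQL:
SELECT a.name AS item, b.name AS manager
FROM employees a
LEFT JOIN employees b ON a.manager_id = b.id

Result:
item   | manager
-------+--------
Julia  | NULL   
Dana   | Julia  
Chris  | Dana   
Helen  | Julia  
Leo    | Dana   
Yara   | Helen  
Rosa   | Helen  
Uma    | Julia  
Victor | Julia  


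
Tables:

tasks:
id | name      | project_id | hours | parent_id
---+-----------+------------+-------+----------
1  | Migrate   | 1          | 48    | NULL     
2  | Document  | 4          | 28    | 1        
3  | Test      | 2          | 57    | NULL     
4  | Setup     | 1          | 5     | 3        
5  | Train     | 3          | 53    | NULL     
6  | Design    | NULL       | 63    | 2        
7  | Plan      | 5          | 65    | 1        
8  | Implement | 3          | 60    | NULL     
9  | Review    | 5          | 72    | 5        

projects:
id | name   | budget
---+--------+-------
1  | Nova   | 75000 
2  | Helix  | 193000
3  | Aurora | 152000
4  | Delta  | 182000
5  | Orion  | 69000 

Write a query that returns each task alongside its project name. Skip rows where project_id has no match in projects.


INNER JOIN keeps only tasks rows whose project_id matches an id in projects. Walk through each task:
  - task 1 (Migrate): project_id=1 -> matches Nova
  - task 2 (Document): project_id=4 -> matches Delta
  - task 3 (Test): project_id=2 -> matches Helix
  - task 4 (Setup): project_id=1 -> matches Nova
  - task 5 (Train): project_id=3 -> matches Aurora
  - task 6 (Design): project_id=NULL, no match -> dropped
  - task 7 (Plan): project_id=5 -> matches Orion
  - task 8 (Implement): project_id=3 -> matches Aurora
  - task 9 (Review): project_id=5 -> matches Orion
So 1 of 9 rows is dropped.

SQL:
SELECT a.name, b.name AS project
FROM tasks a
INNER JOIN projects b ON a.project_id = b.id

Result:
name      | project
----------+--------
Migrate   | Nova   
Document  | Delta  
Test      | Helix  
Setup     | Nova   
Train     | Aurora 
Plan      | Orion  
Implement | Aurora 
Review    | Orion  


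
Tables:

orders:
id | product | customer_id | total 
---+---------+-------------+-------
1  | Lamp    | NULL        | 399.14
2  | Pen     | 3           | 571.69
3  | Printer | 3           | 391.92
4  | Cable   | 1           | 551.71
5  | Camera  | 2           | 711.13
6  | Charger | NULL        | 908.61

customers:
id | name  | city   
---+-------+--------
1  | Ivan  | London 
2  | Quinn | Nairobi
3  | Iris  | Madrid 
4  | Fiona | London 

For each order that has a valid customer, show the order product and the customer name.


INNER JOIN keeps only orders rows whose customer_id matches an id in customers. Walk through each order:
  - order 1 (Lamp): customer_id=NULL, no match -> dropped
  - order 2 (Pen): customer_id=3 -> matches Iris
  - order 3 (Printer): customer_id=3 -> matches Iris
  - order 4 (Cable): customer_id=1 -> matches Ivan
  - order 5 (Camera): customer_id=2 -> matches Quinn
  - order 6 (Charger): customer_id=NULL, no match -> dropped
So 2 of 6 rows are dropped.

SQL:
SELECT a.product, b.name AS customer
FROM orders a
INNER JOIN customers b ON a.customer_id = b.id

Result:
product | customer
--------+---------
Pen     | Iris    
Printer | Iris    
Cable   | Ivan    
Camera  | Quinn   


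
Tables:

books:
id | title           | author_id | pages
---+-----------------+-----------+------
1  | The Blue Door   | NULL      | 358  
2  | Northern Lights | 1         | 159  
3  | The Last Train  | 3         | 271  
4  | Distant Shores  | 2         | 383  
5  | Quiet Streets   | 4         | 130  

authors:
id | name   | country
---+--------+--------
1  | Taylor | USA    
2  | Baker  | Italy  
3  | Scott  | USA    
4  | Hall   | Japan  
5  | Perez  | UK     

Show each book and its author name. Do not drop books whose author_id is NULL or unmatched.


LEFT JOIN keeps every row from books (the left table); where author_id has no match in authors, the author columns become NULL. Walk through each book:
  - book 1 (The Blue Door): author_id=NULL, no match -> kept with NULL
  - book 2 (Northern Lights): author_id=1 -> matches Taylor
  - book 3 (The Last Train): author_id=3 -> matches Scott
  - book 4 (Distant Shores): author_id=2 -> matches Baker
  - book 5 (Quiet Streets): author_id=4 -> matches Hall
All 5 rows appear; 1 has NULL author.

SQL:
SELECT a.title, b.name AS author
FROM books a
LEFT JOIN authors b ON a.author_id = b.id

Result:
title           | author
----------------+-------
The Blue Door   | NULL  
Northern Lights | Taylor
The Last Train  | Scott 
Distant Shores  | Baker 
Quiet Streets   | Hall  


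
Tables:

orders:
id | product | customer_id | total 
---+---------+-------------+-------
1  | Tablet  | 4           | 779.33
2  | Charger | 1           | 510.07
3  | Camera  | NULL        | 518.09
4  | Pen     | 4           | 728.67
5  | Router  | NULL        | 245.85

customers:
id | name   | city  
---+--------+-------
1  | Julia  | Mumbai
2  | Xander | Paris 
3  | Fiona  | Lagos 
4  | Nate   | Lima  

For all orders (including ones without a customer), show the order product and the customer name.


LEFT JOIN keeps every row from orders (the left table); where customer_id has no match in customers, the customer columns become NULL. Walk through each order:
  - order 1 (Tablet): customer_id=4 -> matches Nate
  - order 2 (Charger): customer_id=1 -> matches Julia
  - order 3 (Camera): customer_id=NULL, no match -> kept with NULL
  - order 4 (Pen): customer_id=4 -> matches Nate
  - order 5 (Router): customer_id=NULL, no match -> kept with NULL
All 5 rows appear; 2 have NULL customer.

SQL:
SELECT a.product, b.name AS customer
FROM orders a
LEFT JOIN customers b ON a.customer_id = b.id

Result:
product | customer
--------+---------
Tablet  | Nate    
Charger | Julia   
Camera  | NULL    
Pen     | Nate    
Router  | NULL    


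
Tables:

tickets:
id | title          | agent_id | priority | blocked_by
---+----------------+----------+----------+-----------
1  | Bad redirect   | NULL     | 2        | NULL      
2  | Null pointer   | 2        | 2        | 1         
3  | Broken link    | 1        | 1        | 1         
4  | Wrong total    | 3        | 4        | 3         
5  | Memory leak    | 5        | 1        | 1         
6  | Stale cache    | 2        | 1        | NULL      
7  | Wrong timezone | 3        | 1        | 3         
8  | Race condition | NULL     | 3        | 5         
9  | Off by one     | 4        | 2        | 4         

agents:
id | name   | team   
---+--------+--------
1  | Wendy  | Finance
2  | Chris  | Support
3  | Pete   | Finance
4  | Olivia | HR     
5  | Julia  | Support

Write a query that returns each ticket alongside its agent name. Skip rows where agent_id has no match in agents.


INNER JOIN keeps only tickets rows whose agent_id matches an id in agents. Walk through each ticket:
  - ticket 1 (Bad redirect): agent_id=NULL, no match -> dropped
  - ticket 2 (Null pointer): agent_id=2 -> matches Chris
  - ticket 3 (Broken link): agent_id=1 -> matches Wendy
  - ticket 4 (Wrong total): agent_id=3 -> matches Pete
  - ticket 5 (Memory leak): agent_id=5 -> matches Julia
  - ticket 6 (Stale cache): agent_id=2 -> matches Chris
  - ticket 7 (Wrong timezone): agent_id=3 -> matches Pete
  - ticket 8 (Race condition): agent_id=NULL, no match -> dropped
  - ticket 9 (Off by one): agent_id=4 -> matches Olivia
So 2 of 9 rows are dropped.

SQL:
SELECT a.title, b.name AS agent
FROM tickets a
INNER JOIN agents b ON a.agent_id = b.id

Result:
title          | agent 
---------------+-------
Null pointer   | Chris 
Broken link    | Wendy 
Wrong total    | Pete  
Memory leak    | Julia 
Stale cache    | Chris 
Wrong timezone | Pete  
Off by one     | Olivia


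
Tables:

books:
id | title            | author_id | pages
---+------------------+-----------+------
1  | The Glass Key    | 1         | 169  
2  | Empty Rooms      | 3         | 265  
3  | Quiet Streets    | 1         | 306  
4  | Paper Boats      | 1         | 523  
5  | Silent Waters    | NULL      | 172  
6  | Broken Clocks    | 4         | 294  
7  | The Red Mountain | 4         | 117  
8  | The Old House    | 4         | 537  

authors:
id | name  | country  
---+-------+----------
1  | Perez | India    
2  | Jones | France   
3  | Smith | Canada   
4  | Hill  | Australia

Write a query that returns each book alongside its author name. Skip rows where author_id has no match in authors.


INNER JOIN keeps only books rows whose author_id matches an id in authors. Walk through each book:
  - book 1 (The Glass Key): author_id=1 -> matches Perez
  - book 2 (Empty Rooms): author_id=3 -> matches Smith
  - book 3 (Quiet Streets): author_id=1 -> matches Perez
  - book 4 (Paper Boats): author_id=1 -> matches Perez
  - book 5 (Silent Waters): author_id=NULL, no match -> dropped
  - book 6 (Broken Clocks): author_id=4 -> matches Hill
  - book 7 (The Red Mountain): author_id=4 -> matches Hill
  - book 8 (The Old House): author_id=4 -> matches Hill
So 1 of 8 rows is dropped.

SQL:
SELECT a.title, b.name AS author
FROM books a
INNER JOIN authors b ON a.author_id = b.id

Result:
title            | author
-----------------+-------
The Glass Key    | Perez 
Empty Rooms      | Smith 
Quiet Streets    | Perez 
Paper Boats      | Perez 
Broken Clocks    | Hill  
The Red Mountain | Hill  
The Old House    | Hill  


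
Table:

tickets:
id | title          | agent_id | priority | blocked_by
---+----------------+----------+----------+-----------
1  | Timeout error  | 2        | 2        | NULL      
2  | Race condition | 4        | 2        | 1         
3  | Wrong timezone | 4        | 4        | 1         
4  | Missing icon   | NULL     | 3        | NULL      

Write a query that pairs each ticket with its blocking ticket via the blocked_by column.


This is a self-join: tickets is joined to a second copy of itself, matching each row's blocked_by to another row's id. Use LEFT JOIN so rows with blocked_by=NULL are kept.
  - ticket 1 (Timeout error): blocked_by=NULL -> NULL
  - ticket 2 (Race condition): blocked_by=1 -> Timeout error
  - ticket 3 (Wrong timezone): blocked_by=1 -> Timeout error
  - ticket 4 (Missing icon): blocked_by=NULL -> NULL

SQL:
SELECT a.title AS item, b.title AS blocked_by
FROM tickets a
LEFT JOIN tickets b ON a.blocked_by = b.id

Result:
item           | blocked_by   
---------------+--------------
Timeout error  | NULL         
Race condition | Timeout error
Wrong timezone | Timeout error
Missing icon   | NULL         


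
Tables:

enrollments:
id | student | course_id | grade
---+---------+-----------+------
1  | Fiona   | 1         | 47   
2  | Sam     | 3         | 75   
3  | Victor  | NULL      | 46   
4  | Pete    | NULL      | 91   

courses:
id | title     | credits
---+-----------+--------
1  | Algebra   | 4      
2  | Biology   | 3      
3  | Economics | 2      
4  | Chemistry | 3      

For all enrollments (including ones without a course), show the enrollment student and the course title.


LEFT JOIN keeps every row from enrollments (the left table); where course_id has no match in courses, the course columns become NULL. Walk through each enrollment:
  - enrollment 1 (Fiona): course_id=1 -> matches Algebra
  - enrollment 2 (Sam): course_id=3 -> matches Economics
  - enrollment 3 (Victor): course_id=NULL, no match -> kept with NULL
  - enrollment 4 (Pete): course_id=NULL, no match -> kept with NULL
All 4 rows appear; 2 have NULL course.

SQL:
SELECT a.student, b.title AS course
FROM enrollments a
LEFT JOIN courses b ON a.course_id = b.id

Result:
student | course   
--------+----------
Fiona   | Algebra  
Sam     | Economics
Victor  | NULL     
Pete    | NULL     


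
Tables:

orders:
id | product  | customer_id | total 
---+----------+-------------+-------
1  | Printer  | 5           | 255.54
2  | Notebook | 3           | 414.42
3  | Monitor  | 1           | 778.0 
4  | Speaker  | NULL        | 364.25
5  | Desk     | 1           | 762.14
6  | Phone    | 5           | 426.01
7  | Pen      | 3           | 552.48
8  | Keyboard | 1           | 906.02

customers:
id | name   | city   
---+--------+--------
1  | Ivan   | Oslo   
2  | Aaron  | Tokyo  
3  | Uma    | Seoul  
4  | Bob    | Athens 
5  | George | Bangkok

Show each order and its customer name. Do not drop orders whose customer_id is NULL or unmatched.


LEFT JOIN keeps every row from orders (the left table); where customer_id has no match in customers, the customer columns become NULL. Walk through each order:
  - order 1 (Printer): customer_id=5 -> matches George
  - order 2 (Notebook): customer_id=3 -> matches Uma
  - order 3 (Monitor): customer_id=1 -> matches Ivan
  - order 4 (Speaker): customer_id=NULL, no match -> kept with NULL
  - order 5 (Desk): customer_id=1 -> matches Ivan
  - order 6 (Phone): customer_id=5 -> matches George
  - order 7 (Pen): customer_id=3 -> matches Uma
  - order 8 (Keyboard): customer_id=1 -> matches Ivan
All 8 rows appear; 1 has NULL customer.

SQL:
SELECT a.product, b.name AS customer
FROM orders a
LEFT JOIN customers b ON a.customer_id = b.id

Result:
product  | customer
---------+---------
Printer  | George  
Notebook | Uma     
Monitor  | Ivan    
Speaker  | NULL    
Desk     | Ivan    
Phone    | George  
Pen      | Uma     
Keyboard | Ivan    


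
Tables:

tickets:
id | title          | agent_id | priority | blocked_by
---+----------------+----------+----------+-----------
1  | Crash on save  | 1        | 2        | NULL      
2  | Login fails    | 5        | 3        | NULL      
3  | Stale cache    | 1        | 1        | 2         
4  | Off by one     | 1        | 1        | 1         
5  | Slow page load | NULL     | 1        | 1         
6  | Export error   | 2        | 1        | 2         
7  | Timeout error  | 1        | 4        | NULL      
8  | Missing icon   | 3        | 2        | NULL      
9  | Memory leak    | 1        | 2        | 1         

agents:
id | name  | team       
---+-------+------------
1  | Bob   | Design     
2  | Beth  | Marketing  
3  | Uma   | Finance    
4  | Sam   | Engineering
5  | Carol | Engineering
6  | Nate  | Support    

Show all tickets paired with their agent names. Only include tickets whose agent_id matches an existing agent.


INNER JOIN keeps only tickets rows whose agent_id matches an id in agents. Walk through each ticket:
  - ticket 1 (Crash on save): agent_id=1 -> matches Bob
  - ticket 2 (Login fails): agent_id=5 -> matches Carol
  - ticket 3 (Stale cache): agent_id=1 -> matches Bob
  - ticket 4 (Off by one): agent_id=1 -> matches Bob
  - ticket 5 (Slow page load): agent_id=NULL, no match -> dropped
  - ticket 6 (Export error): agent_id=2 -> matches Beth
  - ticket 7 (Timeout error): agent_id=1 -> matches Bob
  - ticket 8 (Missing icon): agent_id=3 -> matches Uma
  - ticket 9 (Memory leak): agent_id=1 -> matches Bob
So 1 of 9 rows is dropped.

SQL:
SELECT a.title, b.name AS agent
FROM tickets a
INNER JOIN agents b ON a.agent_id = b.id

Result:
title         | agent
--------------+------
Crash on save | Bob  
Login fails   | Carol
Stale cache   | Bob  
Off by one    | Bob  
Export error  | Beth 
Timeout error | Bob  
Missing icon  | Uma  
Memory leak   | Bob  


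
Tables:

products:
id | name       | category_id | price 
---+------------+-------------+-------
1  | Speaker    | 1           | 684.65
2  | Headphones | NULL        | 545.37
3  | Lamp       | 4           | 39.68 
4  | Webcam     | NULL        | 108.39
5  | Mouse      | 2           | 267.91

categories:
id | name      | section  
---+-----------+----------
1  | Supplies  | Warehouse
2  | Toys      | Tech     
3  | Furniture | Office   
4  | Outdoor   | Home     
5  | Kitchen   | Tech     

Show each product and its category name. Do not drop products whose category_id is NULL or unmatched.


LEFT JOIN keeps every row from products (the left table); where category_id has no match in categories, the category columns become NULL. Walk through each product:
  - product 1 (Speaker): category_id=1 -> matches Supplies
  - product 2 (Headphones): category_id=NULL, no match -> kept with NULL
  - product 3 (Lamp): category_id=4 -> matches Outdoor
  - product 4 (Webcam): category_id=NULL, no match -> kept with NULL
  - product 5 (Mouse): category_id=2 -> matches Toys
All 5 rows appear; 2 have NULL category.

SQL:
SELECT a.name, b.name AS category
FROM products a
LEFT JOIN categories b ON a.category_id = b.id

Result:
name       | category
-----------+---------
Speaker    | Supplies
Headphones | NULL    
Lamp       | Outdoor 
Webcam     | NULL    
Mouse      | Toys    


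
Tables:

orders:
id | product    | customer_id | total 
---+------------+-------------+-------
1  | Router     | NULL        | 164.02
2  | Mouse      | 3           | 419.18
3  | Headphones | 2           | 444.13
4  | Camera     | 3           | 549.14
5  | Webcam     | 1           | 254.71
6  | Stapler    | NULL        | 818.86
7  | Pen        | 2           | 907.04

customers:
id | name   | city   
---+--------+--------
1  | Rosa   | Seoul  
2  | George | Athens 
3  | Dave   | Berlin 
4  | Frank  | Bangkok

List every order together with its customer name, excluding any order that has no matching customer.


INNER JOIN keeps only orders rows whose customer_id matches an id in customers. Walk through each order:
  - order 1 (Router): customer_id=NULL, no match -> dropped
  - order 2 (Mouse): customer_id=3 -> matches Dave
  - order 3 (Headphones): customer_id=2 -> matches George
  - order 4 (Camera): customer_id=3 -> matches Dave
  - order 5 (Webcam): customer_id=1 -> matches Rosa
  - order 6 (Stapler): customer_id=NULL, no match -> dropped
  - order 7 (Pen): customer_id=2 -> matches George
So 2 of 7 rows are dropped.

SQL:
SELECT a.product, b.name AS customer
FROM orders a
INNER JOIN customers b ON a.customer_id = b.id

Result:
product    | customer
-----------+---------
Mouse      | Dave    
Headphones | George  
Camera     | Dave    
Webcam     | Rosa    
Pen        | George  


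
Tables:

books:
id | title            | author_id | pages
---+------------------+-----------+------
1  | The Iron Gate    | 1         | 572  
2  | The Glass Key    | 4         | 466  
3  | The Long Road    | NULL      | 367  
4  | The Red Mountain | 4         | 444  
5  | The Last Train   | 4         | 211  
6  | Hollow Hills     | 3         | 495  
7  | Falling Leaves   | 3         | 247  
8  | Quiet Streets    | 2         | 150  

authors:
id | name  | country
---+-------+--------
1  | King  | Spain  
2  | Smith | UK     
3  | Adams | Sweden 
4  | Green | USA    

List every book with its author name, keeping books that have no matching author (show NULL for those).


LEFT JOIN keeps every row from books (the left table); where author_id has no match in authors, the author columns become NULL. Walk through each book:
  - book 1 (The Iron Gate): author_id=1 -> matches King
  - book 2 (The Glass Key): author_id=4 -> matches Green
  - book 3 (The Long Road): author_id=NULL, no match -> kept with NULL
  - book 4 (The Red Mountain): author_id=4 -> matches Green
  - book 5 (The Last Train): author_id=4 -> matches Green
  - book 6 (Hollow Hills): author_id=3 -> matches Adams
  - book 7 (Falling Leaves): author_id=3 -> matches Adams
  - book 8 (Quiet Streets): author_id=2 -> matches Smith
All 8 rows appear; 1 has NULL author.

SQL:
SELECT a.title, b.name AS author
FROM books a
LEFT JOIN authors b ON a.author_id = b.id

Result:
title            | author
-----------------+-------
The Iron Gate    | King  
The Glass Key    | Green 
The Long Road    | NULL  
The Red Mountain | Green 
The Last Train   | Green 
Hollow Hills     | Adams 
Falling Leaves   | Adams 
Quiet Streets    | Smith 


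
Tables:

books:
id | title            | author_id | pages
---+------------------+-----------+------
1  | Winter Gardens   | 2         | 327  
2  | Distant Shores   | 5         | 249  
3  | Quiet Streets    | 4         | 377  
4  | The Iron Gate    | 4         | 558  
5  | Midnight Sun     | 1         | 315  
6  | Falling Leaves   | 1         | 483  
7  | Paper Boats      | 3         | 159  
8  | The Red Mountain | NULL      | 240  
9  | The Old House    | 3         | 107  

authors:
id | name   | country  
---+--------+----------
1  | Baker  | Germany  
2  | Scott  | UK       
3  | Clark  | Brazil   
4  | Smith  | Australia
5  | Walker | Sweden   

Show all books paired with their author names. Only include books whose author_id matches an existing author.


INNER JOIN keeps only books rows whose author_id matches an id in authors. Walk through each book:
  - book 1 (Winter Gardens): author_id=2 -> matches Scott
  - book 2 (Distant Shores): author_id=5 -> matches Walker
  - book 3 (Quiet Streets): author_id=4 -> matches Smith
  - book 4 (The Iron Gate): author_id=4 -> matches Smith
  - book 5 (Midnight Sun): author_id=1 -> matches Baker
  - book 6 (Falling Leaves): author_id=1 -> matches Baker
  - book 7 (Paper Boats): author_id=3 -> matches Clark
  - book 8 (The Red Mountain): author_id=NULL, no match -> dropped
  - book 9 (The Old House): author_id=3 -> matches Clark
So 1 of 9 rows is dropped.

SQL:
SELECT a.title, b.name AS author
FROM books a
INNER JOIN authors b ON a.author_id = b.id

Result:
title          | author
---------------+-------
Winter Gardens | Scott 
Distant Shores | Walker
Quiet Streets  | Smith 
The Iron Gate  | Smith 
Midnight Sun   | Baker 
Falling Leaves | Baker 
Paper Boats    | Clark 
The Old House  | Clark 


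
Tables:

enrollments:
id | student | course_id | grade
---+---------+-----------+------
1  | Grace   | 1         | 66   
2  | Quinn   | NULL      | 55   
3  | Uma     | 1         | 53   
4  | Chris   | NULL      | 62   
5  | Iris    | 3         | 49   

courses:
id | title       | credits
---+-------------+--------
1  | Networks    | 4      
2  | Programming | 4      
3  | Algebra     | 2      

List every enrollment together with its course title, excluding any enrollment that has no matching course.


INNER JOIN keeps only enrollments rows whose course_id matches an id in courses. Walk through each enrollment:
  - enrollment 1 (Grace): course_id=1 -> matches Networks
  - enrollment 2 (Quinn): course_id=NULL, no match -> dropped
  - enrollment 3 (Uma): course_id=1 -> matches Networks
  - enrollment 4 (Chris): course_id=NULL, no match -> dropped
  - enrollment 5 (Iris): course_id=3 -> matches Algebra
So 2 of 5 rows are dropped.

SQL:
SELECT a.student, b.title AS course
FROM enrollments a
INNER JOIN courses b ON a.course_id = b.id

Result:
student | course  
--------+---------
Grace   | Networks
Uma     | Networks
Iris    | Algebra 


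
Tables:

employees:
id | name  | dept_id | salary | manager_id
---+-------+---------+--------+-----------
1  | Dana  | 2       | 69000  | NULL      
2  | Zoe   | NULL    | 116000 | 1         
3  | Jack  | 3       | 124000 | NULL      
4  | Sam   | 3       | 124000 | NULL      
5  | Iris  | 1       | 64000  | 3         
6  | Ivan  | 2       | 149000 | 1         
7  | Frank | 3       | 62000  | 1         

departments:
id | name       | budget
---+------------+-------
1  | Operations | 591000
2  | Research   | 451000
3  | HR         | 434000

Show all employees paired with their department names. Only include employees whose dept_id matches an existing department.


INNER JOIN keeps only employees rows whose dept_id matches an id in departments. Walk through each employee:
  - employee 1 (Dana): dept_id=2 -> matches Research
  - employee 2 (Zoe): dept_id=NULL, no match -> dropped
  - employee 3 (Jack): dept_id=3 -> matches HR
  - employee 4 (Sam): dept_id=3 -> matches HR
  - employee 5 (Iris): dept_id=1 -> matches Operations
  - employee 6 (Ivan): dept_id=2 -> matches Research
  - employee 7 (Frank): dept_id=3 -> matches HR
So 1 of 7 rows is dropped.

SQL:
SELECT a.name, b.name AS department
FROM employees a
INNER JOIN departments b ON a.dept_id = b.id

Result:
name  | department
------+-----------
Dana  | Research  
Jack  | HR        
Sam   | HR        
Iris  | Operations
Ivan  | Research  
Frank | HR        


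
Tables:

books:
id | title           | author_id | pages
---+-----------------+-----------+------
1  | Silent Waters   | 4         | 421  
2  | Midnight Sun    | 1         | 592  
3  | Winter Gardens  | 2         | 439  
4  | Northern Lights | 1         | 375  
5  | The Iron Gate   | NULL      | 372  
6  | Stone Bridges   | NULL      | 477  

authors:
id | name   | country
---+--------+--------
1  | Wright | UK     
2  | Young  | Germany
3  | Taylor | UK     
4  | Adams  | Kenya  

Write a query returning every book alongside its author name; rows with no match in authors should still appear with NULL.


LEFT JOIN keeps every row from books (the left table); where author_id has no match in authors, the author columns become NULL. Walk through each book:
  - book 1 (Silent Waters): author_id=4 -> matches Adams
  - book 2 (Midnight Sun): author_id=1 -> matches Wright
  - book 3 (Winter Gardens): author_id=2 -> matches Young
  - book 4 (Northern Lights): author_id=1 -> matches Wright
  - book 5 (The Iron Gate): author_id=NULL, no match -> kept with NULL
  - book 6 (Stone Bridges): author_id=NULL, no match -> kept with NULL
All 6 rows appear; 2 have NULL author.

SQL:
SELECT a.title, b.name AS author
FROM books a
LEFT JOIN authors b ON a.author_id = b.id

Result:
title           | author
----------------+-------
Silent Waters   | Adams 
Midnight Sun    | Wright
Winter Gardens  | Young 
Northern Lights | Wright
The Iron Gate   | NULL  
Stone Bridges   | NULL  


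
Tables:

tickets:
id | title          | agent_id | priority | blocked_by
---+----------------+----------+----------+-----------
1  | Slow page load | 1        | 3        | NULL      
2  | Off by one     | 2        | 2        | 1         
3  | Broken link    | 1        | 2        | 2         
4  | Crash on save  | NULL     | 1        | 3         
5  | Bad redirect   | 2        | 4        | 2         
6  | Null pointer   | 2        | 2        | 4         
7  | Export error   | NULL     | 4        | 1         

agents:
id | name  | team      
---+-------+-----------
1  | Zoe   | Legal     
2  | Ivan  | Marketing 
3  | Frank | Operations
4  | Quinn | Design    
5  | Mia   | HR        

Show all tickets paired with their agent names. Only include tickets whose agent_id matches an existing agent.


INNER JOIN keeps only tickets rows whose agent_id matches an id in agents. Walk through each ticket:
  - ticket 1 (Slow page load): agent_id=1 -> matches Zoe
  - ticket 2 (Off by one): agent_id=2 -> matches Ivan
  - ticket 3 (Broken link): agent_id=1 -> matches Zoe
  - ticket 4 (Crash on save): agent_id=NULL, no match -> dropped
  - ticket 5 (Bad redirect): agent_id=2 -> matches Ivan
  - ticket 6 (Null pointer): agent_id=2 -> matches Ivan
  - ticket 7 (Export error): agent_id=NULL, no match -> dropped
So 2 of 7 rows are dropped.

SQL:
SELECT a.title, b.name AS agent
FROM tickets a
INNER JOIN agents b ON a.agent_id = b.id

Result:
title          | agent
---------------+------
Slow page load | Zoe  
Off by one     | Ivan 
Broken link    | Zoe  
Bad redirect   | Ivan 
Null pointer   | Ivan 


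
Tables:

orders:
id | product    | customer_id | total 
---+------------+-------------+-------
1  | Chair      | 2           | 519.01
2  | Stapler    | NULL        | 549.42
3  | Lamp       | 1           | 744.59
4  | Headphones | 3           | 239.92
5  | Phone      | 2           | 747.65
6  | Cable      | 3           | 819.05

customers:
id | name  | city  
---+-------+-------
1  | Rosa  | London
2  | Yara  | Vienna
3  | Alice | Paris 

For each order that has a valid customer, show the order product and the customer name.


INNER JOIN keeps only orders rows whose customer_id matches an id in customers. Walk through each order:
  - order 1 (Chair): customer_id=2 -> matches Yara
  - order 2 (Stapler): customer_id=NULL, no match -> dropped
  - order 3 (Lamp): customer_id=1 -> matches Rosa
  - order 4 (Headphones): customer_id=3 -> matches Alice
  - order 5 (Phone): customer_id=2 -> matches Yara
  - order 6 (Cable): customer_id=3 -> matches Alice
So 1 of 6 rows is dropped.

SQL:
SELECT a.product, b.name AS customer
FROM orders a
INNER JOIN customers b ON a.customer_id = b.id

Result:
product    | customer
-----------+---------
Chair      | Yara    
Lamp       | Rosa    
Headphones | Alice   
Phone      | Yara    
Cable      | Alice   


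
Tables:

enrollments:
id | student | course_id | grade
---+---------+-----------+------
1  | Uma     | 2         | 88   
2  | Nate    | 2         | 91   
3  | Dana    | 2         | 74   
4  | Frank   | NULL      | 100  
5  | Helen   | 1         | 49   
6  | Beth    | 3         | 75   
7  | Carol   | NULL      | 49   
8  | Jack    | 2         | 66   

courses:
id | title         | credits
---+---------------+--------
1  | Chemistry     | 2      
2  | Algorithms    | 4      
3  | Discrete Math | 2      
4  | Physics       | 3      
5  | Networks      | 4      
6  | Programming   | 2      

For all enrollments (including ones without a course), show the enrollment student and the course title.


LEFT JOIN keeps every row from enrollments (the left table); where course_id has no match in courses, the course columns become NULL. Walk through each enrollment:
  - enrollment 1 (Uma): course_id=2 -> matches Algorithms
  - enrollment 2 (Nate): course_id=2 -> matches Algorithms
  - enrollment 3 (Dana): course_id=2 -> matches Algorithms
  - enrollment 4 (Frank): course_id=NULL, no match -> kept with NULL
  - enrollment 5 (Helen): course_id=1 -> matches Chemistry
  - enrollment 6 (Beth): course_id=3 -> matches Discrete Math
  - enrollment 7 (Carol): course_id=NULL, no match -> kept with NULL
  - enrollment 8 (Jack): course_id=2 -> matches Algorithms
All 8 rows appear; 2 have NULL course.

SQL:
SELECT a.student, b.title AS course
FROM enrollments a
LEFT JOIN courses b ON a.course_id = b.id

Result:
student | course       
--------+--------------
Uma     | Algorithms   
Nate    | Algorithms   
Dana    | Algorithms   
Frank   | NULL         
Helen   | Chemistry    
Beth    | Discrete Math
Carol   | NULL         
Jack    | Algorithms   


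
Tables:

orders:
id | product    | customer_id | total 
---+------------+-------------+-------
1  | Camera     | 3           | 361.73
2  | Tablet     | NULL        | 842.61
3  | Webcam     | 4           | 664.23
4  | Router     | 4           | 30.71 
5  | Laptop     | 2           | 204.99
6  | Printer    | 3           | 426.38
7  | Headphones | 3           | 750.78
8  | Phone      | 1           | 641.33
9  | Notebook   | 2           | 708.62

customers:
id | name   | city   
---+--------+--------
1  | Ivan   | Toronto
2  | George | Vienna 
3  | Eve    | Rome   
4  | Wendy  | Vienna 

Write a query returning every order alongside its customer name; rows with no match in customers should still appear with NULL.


LEFT JOIN keeps every row from orders (the left table); where customer_id has no match in customers, the customer columns become NULL. Walk through each order:
  - order 1 (Camera): customer_id=3 -> matches Eve
  - order 2 (Tablet): customer_id=NULL, no match -> kept with NULL
  - order 3 (Webcam): customer_id=4 -> matches Wendy
  - order 4 (Router): customer_id=4 -> matches Wendy
  - order 5 (Laptop): customer_id=2 -> matches George
  - order 6 (Printer): customer_id=3 -> matches Eve
  - order 7 (Headphones): customer_id=3 -> matches Eve
  - order 8 (Phone): customer_id=1 -> matches Ivan
  - order 9 (Notebook): customer_id=2 -> matches George
All 9 rows appear; 1 has NULL customer.

SQL:
SELECT a.product, b.name AS customer
FROM orders a
LEFT JOIN customers b ON a.customer_id = b.id

Result:
product    | customer
-----------+---------
Camera     | Eve     
Tablet     | NULL    
Webcam     | Wendy   
Router     | Wendy   
Laptop     | George  
Printer    | Eve     
Headphones | Eve     
Phone      | Ivan    
Notebook   | George  


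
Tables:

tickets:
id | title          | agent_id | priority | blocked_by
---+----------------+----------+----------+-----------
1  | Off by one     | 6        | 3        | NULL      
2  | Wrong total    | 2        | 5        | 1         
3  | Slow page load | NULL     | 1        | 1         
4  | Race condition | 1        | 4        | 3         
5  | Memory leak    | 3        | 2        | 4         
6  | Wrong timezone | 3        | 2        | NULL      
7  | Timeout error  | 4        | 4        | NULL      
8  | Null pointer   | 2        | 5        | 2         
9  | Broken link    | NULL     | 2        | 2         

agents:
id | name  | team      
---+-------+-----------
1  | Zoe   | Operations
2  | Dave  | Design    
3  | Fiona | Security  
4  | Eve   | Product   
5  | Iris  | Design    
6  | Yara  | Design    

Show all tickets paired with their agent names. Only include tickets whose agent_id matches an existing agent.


INNER JOIN keeps only tickets rows whose agent_id matches an id in agents. Walk through each ticket:
  - ticket 1 (Off by one): agent_id=6 -> matches Yara
  - ticket 2 (Wrong total): agent_id=2 -> matches Dave
  - ticket 3 (Slow page load): agent_id=NULL, no match -> dropped
  - ticket 4 (Race condition): agent_id=1 -> matches Zoe
  - ticket 5 (Memory leak): agent_id=3 -> matches Fiona
  - ticket 6 (Wrong timezone): agent_id=3 -> matches Fiona
  - ticket 7 (Timeout error): agent_id=4 -> matches Eve
  - ticket 8 (Null pointer): agent_id=2 -> matches Dave
  - ticket 9 (Broken link): agent_id=NULL, no match -> dropped
So 2 of 9 rows are dropped.

SQL:
SELECT a.title, b.name AS agent
FROM tickets a
INNER JOIN agents b ON a.agent_id = b.id

Result:
title          | agent
---------------+------
Off by one     | Yara 
Wrong total    | Dave 
Race condition | Zoe  
Memory leak    | Fiona
Wrong timezone | Fiona
Timeout error  | Eve  
Null pointer   | Dave 


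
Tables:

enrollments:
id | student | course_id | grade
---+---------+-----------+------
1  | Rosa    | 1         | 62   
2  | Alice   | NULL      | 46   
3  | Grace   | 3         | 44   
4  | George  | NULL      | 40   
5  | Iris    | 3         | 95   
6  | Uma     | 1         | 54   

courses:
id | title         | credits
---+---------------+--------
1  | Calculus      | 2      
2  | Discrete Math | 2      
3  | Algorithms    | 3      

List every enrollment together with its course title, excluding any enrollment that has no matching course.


INNER JOIN keeps only enrollments rows whose course_id matches an id in courses. Walk through each enrollment:
  - enrollment 1 (Rosa): course_id=1 -> matches Calculus
  - enrollment 2 (Alice): course_id=NULL, no match -> dropped
  - enrollment 3 (Grace): course_id=3 -> matches Algorithms
  - enrollment 4 (George): course_id=NULL, no match -> dropped
  - enrollment 5 (Iris): course_id=3 -> matches Algorithms
  - enrollment 6 (Uma): course_id=1 -> matches Calculus
So 2 of 6 rows are dropped.

SQL:
SELECT a.student, b.title AS course
FROM enrollments a
INNER JOIN courses b ON a.course_id = b.id

Result:
student | course    
--------+-----------
Rosa    | Calculus  
Grace   | Algorithms
Iris    | Algorithms
Uma     | Calculus  


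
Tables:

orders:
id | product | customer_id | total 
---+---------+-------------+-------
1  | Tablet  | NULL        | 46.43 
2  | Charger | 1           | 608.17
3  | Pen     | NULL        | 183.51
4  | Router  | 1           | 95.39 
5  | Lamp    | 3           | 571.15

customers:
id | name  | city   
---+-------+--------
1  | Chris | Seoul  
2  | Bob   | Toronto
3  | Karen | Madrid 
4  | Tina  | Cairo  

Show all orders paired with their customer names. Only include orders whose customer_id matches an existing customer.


INNER JOIN keeps only orders rows whose customer_id matches an id in customers. Walk through each order:
  - order 1 (Tablet): customer_id=NULL, no match -> dropped
  - order 2 (Charger): customer_id=1 -> matches Chris
  - order 3 (Pen): customer_id=NULL, no match -> dropped
  - order 4 (Router): customer_id=1 -> matches Chris
  - order 5 (Lamp): customer_id=3 -> matches Karen
So 2 of 5 rows are dropped.

SQL:
SELECT a.product, b.name AS customer
FROM orders a
INNER JOIN customers b ON a.customer_id = b.id

Result:
product | customer
--------+---------
Charger | Chris   
Router  | Chris   
Lamp    | Karen   


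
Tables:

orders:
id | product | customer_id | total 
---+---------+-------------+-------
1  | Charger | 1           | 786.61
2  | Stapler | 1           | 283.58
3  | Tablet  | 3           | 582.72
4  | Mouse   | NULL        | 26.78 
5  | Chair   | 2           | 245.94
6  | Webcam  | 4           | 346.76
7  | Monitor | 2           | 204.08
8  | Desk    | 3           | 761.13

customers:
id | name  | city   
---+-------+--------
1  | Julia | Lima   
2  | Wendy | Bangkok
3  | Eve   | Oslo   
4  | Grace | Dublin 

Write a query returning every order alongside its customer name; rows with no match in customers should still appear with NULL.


LEFT JOIN keeps every row from orders (the left table); where customer_id has no match in customers, the customer columns become NULL. Walk through each order:
  - order 1 (Charger): customer_id=1 -> matches Julia
  - order 2 (Stapler): customer_id=1 -> matches Julia
  - order 3 (Tablet): customer_id=3 -> matches Eve
  - order 4 (Mouse): customer_id=NULL, no match -> kept with NULL
  - order 5 (Chair): customer_id=2 -> matches Wendy
  - order 6 (Webcam): customer_id=4 -> matches Grace
  - order 7 (Monitor): customer_id=2 -> matches Wendy
  - order 8 (Desk): customer_id=3 -> matches Eve
All 8 rows appear; 1 has NULL customer.

SQL:
SELECT a.product, b.name AS customer
FROM orders a
LEFT JOIN customers b ON a.customer_id = b.id

Result:
product | customer
--------+---------
Charger | Julia   
Stapler | Julia   
Tablet  | Eve     
Mouse   | NULL    
Chair   | Wendy   
Webcam  | Grace   
Monitor | Wendy   
Desk    | Eve     
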